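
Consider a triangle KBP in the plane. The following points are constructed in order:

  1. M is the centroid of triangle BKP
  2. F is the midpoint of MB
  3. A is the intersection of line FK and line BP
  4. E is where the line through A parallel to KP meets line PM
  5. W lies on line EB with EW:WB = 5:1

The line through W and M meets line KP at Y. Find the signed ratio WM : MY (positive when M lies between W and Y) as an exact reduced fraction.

WM:MY = 19/10

Work in coordinates with K = (0, 0), B = (1, 0), P = (0, 1).
1. M is the centroid of triangle BKP ⇒ M = (1/3, 1/3)
2. F is the midpoint of MB ⇒ F = (2/3, 1/6)
3. A is the intersection of line FK and line BP ⇒ A = (4/5, 1/5)
4. E is where the line through A parallel to KP meets line PM ⇒ E = (4/5, -3/5)
5. W lies on line EB with EW:WB = 5:1 ⇒ W = (29/30, -1/10)
line WM meets KP at Y = (0, 32/57)
M = W + t·(Y−W) with t = 19/29, so WM:MY = 19/29:10/29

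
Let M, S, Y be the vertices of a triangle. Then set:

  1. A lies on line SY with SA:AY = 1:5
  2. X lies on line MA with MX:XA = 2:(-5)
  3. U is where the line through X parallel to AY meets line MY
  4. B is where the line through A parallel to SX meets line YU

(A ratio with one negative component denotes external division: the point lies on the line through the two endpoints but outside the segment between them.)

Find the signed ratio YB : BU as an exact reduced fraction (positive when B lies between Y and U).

Assign M = (0, 0), S = (1, 0), Y = (0, 1) — the answer is frame-independent, so this choice is without loss of generality.
1. A lies on line SY with SA:AY = 1:5 ⇒ A = (5/6, 1/6)
2. X lies on line MA with MX:XA = 2:(-5) ⇒ X = (-5/9, -1/9)
3. U is where the line through X parallel to AY meets line MY ⇒ U = (0, -2/3)
4. B is where the line through A parallel to SX meets line YU ⇒ B = (0, 3/28)
B = Y + t·(U−Y) with t = 15/28, so YB:BU = t:(1−t) = 15/28:13/28

YB:BU = 15/13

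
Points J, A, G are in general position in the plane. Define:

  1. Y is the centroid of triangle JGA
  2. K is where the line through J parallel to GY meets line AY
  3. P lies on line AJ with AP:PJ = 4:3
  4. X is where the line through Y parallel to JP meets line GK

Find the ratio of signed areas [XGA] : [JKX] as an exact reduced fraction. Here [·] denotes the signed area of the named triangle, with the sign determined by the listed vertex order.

Choose coordinates J = (0, 0), A = (1, 0), G = (0, 1).
1. Y is the centroid of triangle JGA ⇒ Y = (1/3, 1/3)
2. K is where the line through J parallel to GY meets line AY ⇒ K = (-1/3, 2/3)
3. P lies on line AJ with AP:PJ = 4:3 ⇒ P = (3/7, 0)
4. X is where the line through Y parallel to JP meets line GK ⇒ X = (-2/3, 1/3)
2·[XGA] = -4/3, 2·[JKX] = 1/3
[XGA]:[JKX] = -4/3:1/3 = -4

[XGA]:[JKX] = -4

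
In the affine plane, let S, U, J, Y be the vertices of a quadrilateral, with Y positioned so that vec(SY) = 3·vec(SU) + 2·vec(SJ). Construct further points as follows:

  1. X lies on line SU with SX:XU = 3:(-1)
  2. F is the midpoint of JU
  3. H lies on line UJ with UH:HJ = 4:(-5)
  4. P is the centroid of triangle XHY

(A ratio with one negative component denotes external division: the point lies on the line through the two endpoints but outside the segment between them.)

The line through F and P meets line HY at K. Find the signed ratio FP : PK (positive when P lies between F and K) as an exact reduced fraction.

FP:PK = 41/13

Choose coordinates S = (0, 0), U = (1, 0), J = (0, 1), Y = (3, 2).
1. X lies on line SU with SX:XU = 3:(-1) ⇒ X = (3/2, 0)
2. F is the midpoint of JU ⇒ F = (1/2, 1/2)
3. H lies on line UJ with UH:HJ = 4:(-5) ⇒ H = (5, -4)
4. P is the centroid of triangle XHY ⇒ P = (19/6, -2/3)
line FP meets HY at K = (329/82, -85/82)
P = F + t·(K−F) with t = 41/54, so FP:PK = 41/54:13/54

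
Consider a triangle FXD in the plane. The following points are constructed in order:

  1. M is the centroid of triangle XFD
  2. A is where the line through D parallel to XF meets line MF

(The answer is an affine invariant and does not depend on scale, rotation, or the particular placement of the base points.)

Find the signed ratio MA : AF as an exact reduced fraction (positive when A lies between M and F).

Work in coordinates with F = (0, 0), X = (1, 0), D = (0, 1).
1. M is the centroid of triangle XFD ⇒ M = (1/3, 1/3)
2. A is where the line through D parallel to XF meets line MF ⇒ A = (1, 1)
A = M + t·(F−M) with t = -2, so MA:AF = t:(1−t) = -2:3

MA:AF = -2/3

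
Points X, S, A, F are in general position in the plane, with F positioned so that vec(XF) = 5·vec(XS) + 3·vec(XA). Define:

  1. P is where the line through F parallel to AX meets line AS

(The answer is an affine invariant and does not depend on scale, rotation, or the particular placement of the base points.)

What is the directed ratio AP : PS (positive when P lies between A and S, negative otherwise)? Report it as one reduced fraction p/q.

AP:PS = -5/4

Set X = (0, 0), S = (1, 0), A = (0, 1), F = (5, 3); any affine frame gives the same invariant.
1. P is where the line through F parallel to AX meets line AS ⇒ P = (5, -4)
P = A + t·(S−A) with t = 5, so AP:PS = t:(1−t) = 5:-4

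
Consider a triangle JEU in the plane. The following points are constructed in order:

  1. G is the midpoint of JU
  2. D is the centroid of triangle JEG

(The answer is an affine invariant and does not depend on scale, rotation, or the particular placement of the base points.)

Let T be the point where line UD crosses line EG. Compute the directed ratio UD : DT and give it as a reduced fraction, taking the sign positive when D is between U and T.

Assign J = (0, 0), E = (1, 0), U = (0, 1) — the answer is frame-independent, so this choice is without loss of generality.
1. G is the midpoint of JU ⇒ G = (0, 1/2)
2. D is the centroid of triangle JEG ⇒ D = (1/3, 1/6)
line UD meets EG at T = (1/4, 3/8)
D = U + t·(T−U) with t = 4/3, so UD:DT = 4/3:-1/3

UD:DT = -4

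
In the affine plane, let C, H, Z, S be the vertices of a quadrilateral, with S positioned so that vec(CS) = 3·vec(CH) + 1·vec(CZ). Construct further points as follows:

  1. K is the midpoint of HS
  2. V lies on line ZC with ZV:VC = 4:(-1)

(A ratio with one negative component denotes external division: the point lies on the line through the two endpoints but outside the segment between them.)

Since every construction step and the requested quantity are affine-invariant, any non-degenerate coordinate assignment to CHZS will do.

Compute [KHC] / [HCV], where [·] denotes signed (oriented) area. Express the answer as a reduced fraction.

Choose coordinates C = (0, 0), H = (1, 0), Z = (0, 1), S = (3, 1).
1. K is the midpoint of HS ⇒ K = (2, 1/2)
2. V lies on line ZC with ZV:VC = 4:(-1) ⇒ V = (0, -1/3)
2·[KHC] = -1/2, 2·[HCV] = 1/3
[KHC]:[HCV] = -1/2:1/3 = -3/2

[KHC]:[HCV] = -3/2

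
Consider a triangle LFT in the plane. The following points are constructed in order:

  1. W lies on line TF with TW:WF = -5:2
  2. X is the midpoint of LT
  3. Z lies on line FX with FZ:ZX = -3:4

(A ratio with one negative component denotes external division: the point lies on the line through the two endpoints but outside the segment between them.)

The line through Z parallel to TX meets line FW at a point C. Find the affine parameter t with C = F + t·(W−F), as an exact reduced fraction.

Work in coordinates with L = (0, 0), F = (1, 0), T = (0, 1).
1. W lies on line TF with TW:WF = -5:2 ⇒ W = (5/3, -2/3)
2. X is the midpoint of LT ⇒ X = (0, 1/2)
3. Z lies on line FX with FZ:ZX = -3:4 ⇒ Z = (4, -3/2)
through Z parallel to TX: direction (0, -1/2); meets FW at C = (4, -3)
C = F + t·(W−F) with t = 9/2

t = 9/2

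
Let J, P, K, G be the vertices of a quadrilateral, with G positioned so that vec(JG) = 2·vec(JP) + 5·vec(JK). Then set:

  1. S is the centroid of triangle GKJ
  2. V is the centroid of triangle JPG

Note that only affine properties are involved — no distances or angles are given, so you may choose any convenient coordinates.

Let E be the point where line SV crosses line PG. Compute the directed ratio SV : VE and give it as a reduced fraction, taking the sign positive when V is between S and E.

Set J = (0, 0), P = (1, 0), K = (0, 1), G = (2, 5); any affine frame gives the same invariant.
1. S is the centroid of triangle GKJ ⇒ S = (2/3, 2)
2. V is the centroid of triangle JPG ⇒ V = (1, 5/3)
line SV meets PG at E = (23/18, 25/18)
V = S + t·(E−S) with t = 6/11, so SV:VE = 6/11:5/11

SV:VE = 6/5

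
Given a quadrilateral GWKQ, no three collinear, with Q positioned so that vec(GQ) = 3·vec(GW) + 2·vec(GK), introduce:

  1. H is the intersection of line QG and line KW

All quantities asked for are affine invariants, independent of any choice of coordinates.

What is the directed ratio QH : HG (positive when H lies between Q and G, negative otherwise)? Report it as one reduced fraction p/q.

Assign G = (0, 0), W = (1, 0), K = (0, 1), Q = (3, 2) — the answer is frame-independent, so this choice is without loss of generality.
1. H is the intersection of line QG and line KW ⇒ H = (3/5, 2/5)
H = Q + t·(G−Q) with t = 4/5, so QH:HG = t:(1−t) = 4/5:1/5

QH:HG = 4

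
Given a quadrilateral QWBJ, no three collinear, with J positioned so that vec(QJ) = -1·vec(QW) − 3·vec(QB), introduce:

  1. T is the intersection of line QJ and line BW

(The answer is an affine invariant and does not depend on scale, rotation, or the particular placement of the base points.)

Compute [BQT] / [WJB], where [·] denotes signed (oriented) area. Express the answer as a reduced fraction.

[BQT]:[WJB] = -1/20

Choose coordinates Q = (0, 0), W = (1, 0), B = (0, 1), J = (-1, -3).
1. T is the intersection of line QJ and line BW ⇒ T = (1/4, 3/4)
2·[BQT] = 1/4, 2·[WJB] = -5
[BQT]:[WJB] = 1/4:-5 = -1/20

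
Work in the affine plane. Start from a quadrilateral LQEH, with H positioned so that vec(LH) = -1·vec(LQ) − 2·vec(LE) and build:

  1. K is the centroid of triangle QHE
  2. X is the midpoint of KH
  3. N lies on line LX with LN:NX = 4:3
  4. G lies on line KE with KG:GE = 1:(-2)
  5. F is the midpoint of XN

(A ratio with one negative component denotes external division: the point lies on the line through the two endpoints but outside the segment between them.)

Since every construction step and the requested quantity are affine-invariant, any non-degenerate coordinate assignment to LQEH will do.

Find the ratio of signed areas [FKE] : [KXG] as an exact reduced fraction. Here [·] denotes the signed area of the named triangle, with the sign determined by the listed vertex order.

Set L = (0, 0), Q = (1, 0), E = (0, 1), H = (-1, -2); any affine frame gives the same invariant.
1. K is the centroid of triangle QHE ⇒ K = (0, -1/3)
2. X is the midpoint of KH ⇒ X = (-1/2, -7/6)
3. N lies on line LX with LN:NX = 4:3 ⇒ N = (-2/7, -2/3)
4. G lies on line KE with KG:GE = 1:(-2) ⇒ G = (0, -5/3)
5. F is the midpoint of XN ⇒ F = (-11/28, -11/12)
2·[FKE] = 11/21, 2·[KXG] = 2/3
[FKE]:[KXG] = 11/21:2/3 = 11/14

[FKE]:[KXG] = 11/14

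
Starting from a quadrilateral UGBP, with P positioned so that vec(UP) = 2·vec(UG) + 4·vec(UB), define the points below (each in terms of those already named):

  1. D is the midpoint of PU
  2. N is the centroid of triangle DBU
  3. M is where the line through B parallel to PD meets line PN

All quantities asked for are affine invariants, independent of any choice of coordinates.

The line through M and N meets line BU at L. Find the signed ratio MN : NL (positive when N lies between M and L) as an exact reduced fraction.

MN:NL = -10

Choose coordinates U = (0, 0), G = (1, 0), B = (0, 1), P = (2, 4).
1. D is the midpoint of PU ⇒ D = (1, 2)
2. N is the centroid of triangle DBU ⇒ N = (1/3, 1)
3. M is where the line through B parallel to PD meets line PN ⇒ M = (-3, -5)
line MN meets BU at L = (0, 2/5)
N = M + t·(L−M) with t = 10/9, so MN:NL = 10/9:-1/9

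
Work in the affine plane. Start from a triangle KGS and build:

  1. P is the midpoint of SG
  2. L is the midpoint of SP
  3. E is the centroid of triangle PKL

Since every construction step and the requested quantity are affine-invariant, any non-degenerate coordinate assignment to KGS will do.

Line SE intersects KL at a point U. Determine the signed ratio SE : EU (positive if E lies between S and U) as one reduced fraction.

Assign K = (0, 0), G = (1, 0), S = (0, 1) — the answer is frame-independent, so this choice is without loss of generality.
1. P is the midpoint of SG ⇒ P = (1/2, 1/2)
2. L is the midpoint of SP ⇒ L = (1/4, 3/4)
3. E is the centroid of triangle PKL ⇒ E = (1/4, 5/12)
line SE meets KL at U = (3/16, 9/16)
E = S + t·(U−S) with t = 4/3, so SE:EU = 4/3:-1/3

SE:EU = -4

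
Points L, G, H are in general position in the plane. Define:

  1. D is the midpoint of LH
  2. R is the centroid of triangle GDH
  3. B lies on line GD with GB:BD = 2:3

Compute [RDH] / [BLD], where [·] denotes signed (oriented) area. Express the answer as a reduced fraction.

Work in coordinates with L = (0, 0), G = (1, 0), H = (0, 1).
1. D is the midpoint of LH ⇒ D = (0, 1/2)
2. R is the centroid of triangle GDH ⇒ R = (1/3, 1/2)
3. B lies on line GD with GB:BD = 2:3 ⇒ B = (3/5, 1/5)
2·[RDH] = -1/6, 2·[BLD] = -3/10
[RDH]:[BLD] = -1/6:-3/10 = 5/9

[RDH]:[BLD] = 5/9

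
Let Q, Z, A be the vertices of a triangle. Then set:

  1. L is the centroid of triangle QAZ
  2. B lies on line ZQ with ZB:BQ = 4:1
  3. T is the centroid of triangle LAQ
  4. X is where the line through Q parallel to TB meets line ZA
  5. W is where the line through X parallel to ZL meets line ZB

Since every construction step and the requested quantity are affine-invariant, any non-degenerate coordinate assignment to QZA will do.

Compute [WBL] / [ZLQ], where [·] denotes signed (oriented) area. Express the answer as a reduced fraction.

Set Q = (0, 0), Z = (1, 0), A = (0, 1); any affine frame gives the same invariant.
1. L is the centroid of triangle QAZ ⇒ L = (1/3, 1/3)
2. B lies on line ZQ with ZB:BQ = 4:1 ⇒ B = (1/5, 0)
3. T is the centroid of triangle LAQ ⇒ T = (1/9, 4/9)
4. X is where the line through Q parallel to TB meets line ZA ⇒ X = (-1/4, 5/4)
5. W is where the line through X parallel to ZL meets line ZB ⇒ W = (9/4, 0)
2·[WBL] = -41/60, 2·[ZLQ] = 1/3
[WBL]:[ZLQ] = -41/60:1/3 = -41/20

[WBL]:[ZLQ] = -41/20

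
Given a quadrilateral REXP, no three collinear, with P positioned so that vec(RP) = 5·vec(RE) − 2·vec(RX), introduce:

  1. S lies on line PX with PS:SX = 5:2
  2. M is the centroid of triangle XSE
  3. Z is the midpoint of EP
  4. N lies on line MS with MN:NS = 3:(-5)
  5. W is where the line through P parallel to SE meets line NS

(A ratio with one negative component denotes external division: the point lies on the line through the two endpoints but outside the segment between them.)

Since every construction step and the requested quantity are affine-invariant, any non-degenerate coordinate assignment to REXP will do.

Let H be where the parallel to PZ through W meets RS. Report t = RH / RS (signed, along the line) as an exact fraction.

Choose coordinates R = (0, 0), E = (1, 0), X = (0, 1), P = (5, -2).
1. S lies on line PX with PS:SX = 5:2 ⇒ S = (10/7, 1/7)
2. M is the centroid of triangle XSE ⇒ M = (17/21, 8/21)
3. Z is the midpoint of EP ⇒ Z = (3, -1)
4. N lies on line MS with MN:NS = 3:(-5) ⇒ N = (-5/42, 31/42)
5. W is where the line through P parallel to SE meets line NS ⇒ W = (85/14, -23/14)
through W parallel to PZ: direction (-2, 1); meets RS at H = (65/28, 13/56)
H = R + t·(S−R) with t = 13/8

t = 13/8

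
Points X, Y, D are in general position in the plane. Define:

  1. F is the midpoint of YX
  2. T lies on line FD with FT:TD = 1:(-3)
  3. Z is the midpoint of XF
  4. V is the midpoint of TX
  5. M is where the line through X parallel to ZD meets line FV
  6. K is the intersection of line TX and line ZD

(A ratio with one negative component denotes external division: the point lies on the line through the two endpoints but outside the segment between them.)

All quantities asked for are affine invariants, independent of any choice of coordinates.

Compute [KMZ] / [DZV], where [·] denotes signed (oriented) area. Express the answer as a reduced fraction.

Choose coordinates X = (0, 0), Y = (1, 0), D = (0, 1).
1. F is the midpoint of YX ⇒ F = (1/2, 0)
2. T lies on line FD with FT:TD = 1:(-3) ⇒ T = (3/4, -1/2)
3. Z is the midpoint of XF ⇒ Z = (1/4, 0)
4. V is the midpoint of TX ⇒ V = (3/8, -1/4)
5. M is where the line through X parallel to ZD meets line FV ⇒ M = (1/6, -2/3)
6. K is the intersection of line TX and line ZD ⇒ K = (3/10, -1/5)
2·[KMZ] = -1/20, 2·[DZV] = 1/16
[KMZ]:[DZV] = -1/20:1/16 = -4/5

[KMZ]:[DZV] = -4/5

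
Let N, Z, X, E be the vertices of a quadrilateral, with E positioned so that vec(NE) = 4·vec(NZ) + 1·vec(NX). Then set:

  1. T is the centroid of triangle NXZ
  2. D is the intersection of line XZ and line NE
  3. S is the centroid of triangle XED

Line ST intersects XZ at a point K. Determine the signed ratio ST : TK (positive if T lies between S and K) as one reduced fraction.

ST:TK = -5

Work in coordinates with N = (0, 0), Z = (1, 0), X = (0, 1), E = (4, 1).
1. T is the centroid of triangle NXZ ⇒ T = (1/3, 1/3)
2. D is the intersection of line XZ and line NE ⇒ D = (4/5, 1/5)
3. S is the centroid of triangle XED ⇒ S = (8/5, 11/15)
line ST meets XZ at K = (44/75, 31/75)
T = S + t·(K−S) with t = 5/4, so ST:TK = 5/4:-1/4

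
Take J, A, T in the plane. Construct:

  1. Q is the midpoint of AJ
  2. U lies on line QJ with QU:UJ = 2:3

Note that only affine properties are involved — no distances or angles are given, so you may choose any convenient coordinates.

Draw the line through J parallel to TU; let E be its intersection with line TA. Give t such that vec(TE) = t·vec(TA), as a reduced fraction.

t = -3/7

Assign J = (0, 0), A = (1, 0), T = (0, 1) — the answer is frame-independent, so this choice is without loss of generality.
1. Q is the midpoint of AJ ⇒ Q = (1/2, 0)
2. U lies on line QJ with QU:UJ = 2:3 ⇒ U = (3/10, 0)
through J parallel to TU: direction (3/10, -1); meets TA at E = (-3/7, 10/7)
E = T + t·(A−T) with t = -3/7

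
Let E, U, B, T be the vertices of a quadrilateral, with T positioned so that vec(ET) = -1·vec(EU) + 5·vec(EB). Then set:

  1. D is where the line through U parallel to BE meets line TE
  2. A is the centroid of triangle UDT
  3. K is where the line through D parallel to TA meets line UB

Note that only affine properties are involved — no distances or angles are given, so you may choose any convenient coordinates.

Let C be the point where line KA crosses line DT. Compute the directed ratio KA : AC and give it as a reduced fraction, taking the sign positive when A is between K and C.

Choose coordinates E = (0, 0), U = (1, 0), B = (0, 1), T = (-1, 5).
1. D is where the line through U parallel to BE meets line TE ⇒ D = (1, -5)
2. A is the centroid of triangle UDT ⇒ A = (1/3, 0)
3. K is where the line through D parallel to TA meets line UB ⇒ K = (-9/11, 20/11)
line KA meets DT at C = (-2/13, 10/13)
A = K + t·(C−K) with t = 26/15, so KA:AC = 26/15:-11/15

KA:AC = -26/11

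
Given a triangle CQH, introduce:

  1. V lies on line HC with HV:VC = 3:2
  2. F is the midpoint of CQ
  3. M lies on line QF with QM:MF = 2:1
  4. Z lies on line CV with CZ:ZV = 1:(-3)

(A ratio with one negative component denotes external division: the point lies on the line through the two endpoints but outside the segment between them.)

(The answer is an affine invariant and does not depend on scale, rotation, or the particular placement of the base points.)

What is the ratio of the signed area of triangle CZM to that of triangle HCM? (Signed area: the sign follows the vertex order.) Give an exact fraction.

[CZM]:[HCM] = 1/5

Choose coordinates C = (0, 0), Q = (1, 0), H = (0, 1).
1. V lies on line HC with HV:VC = 3:2 ⇒ V = (0, 2/5)
2. F is the midpoint of CQ ⇒ F = (1/2, 0)
3. M lies on line QF with QM:MF = 2:1 ⇒ M = (2/3, 0)
4. Z lies on line CV with CZ:ZV = 1:(-3) ⇒ Z = (0, -1/5)
2·[CZM] = 2/15, 2·[HCM] = 2/3
[CZM]:[HCM] = 2/15:2/3 = 1/5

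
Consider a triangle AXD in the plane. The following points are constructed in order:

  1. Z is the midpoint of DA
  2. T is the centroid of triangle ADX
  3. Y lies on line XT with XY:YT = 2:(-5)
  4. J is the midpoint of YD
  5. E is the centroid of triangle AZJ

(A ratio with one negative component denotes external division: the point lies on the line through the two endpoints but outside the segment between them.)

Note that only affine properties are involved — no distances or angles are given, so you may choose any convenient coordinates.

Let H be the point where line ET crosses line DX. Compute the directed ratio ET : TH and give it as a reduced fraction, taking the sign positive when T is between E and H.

Work in coordinates with A = (0, 0), X = (1, 0), D = (0, 1).
1. Z is the midpoint of DA ⇒ Z = (0, 1/2)
2. T is the centroid of triangle ADX ⇒ T = (1/3, 1/3)
3. Y lies on line XT with XY:YT = 2:(-5) ⇒ Y = (13/9, -2/9)
4. J is the midpoint of YD ⇒ J = (13/18, 7/18)
5. E is the centroid of triangle AZJ ⇒ E = (13/54, 8/27)
line ET meets DX at H = (4/7, 3/7)
T = E + t·(H−E) with t = 7/25, so ET:TH = 7/25:18/25

ET:TH = 7/18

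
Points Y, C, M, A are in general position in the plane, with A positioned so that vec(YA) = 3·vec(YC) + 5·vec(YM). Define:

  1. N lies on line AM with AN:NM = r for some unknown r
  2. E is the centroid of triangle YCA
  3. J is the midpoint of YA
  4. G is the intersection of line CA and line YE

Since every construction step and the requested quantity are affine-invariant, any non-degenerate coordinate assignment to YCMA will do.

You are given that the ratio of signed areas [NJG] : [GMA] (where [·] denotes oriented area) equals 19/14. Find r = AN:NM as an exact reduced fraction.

r = -3/2

Work in coordinates with Y = (0, 0), C = (1, 0), M = (0, 1), A = (3, 5).
1. With AN:NM = r, write λ = r/(r+1) so N = A + λ·(M−A); N is affine-linear in λ
2. E is the centroid of triangle YCA ⇒ E = (4/3, 5/3)
3. J is the midpoint of YA ⇒ J = (3/2, 5/2)
4. G is the intersection of line CA and line YE ⇒ G = (2, 5/2)
Every point depending on N is an affine combination of N and λ-independent points, so each such coordinate is linear in λ; the λ² term in each signed area is a multiple of (M−A)×(M−A) = 0, so 2·[NJG] and 2·[GMA] are each linear in λ. Evaluating at λ=0 and λ=1:
  2·[NJG] = -2·λ + 5/4,   2·[GMA] = -7/2
So [NJG]:[GMA] = (-2·λ + 5/4) / (-7/2). Setting this equal to 19/14:
  -2·λ + 5/4 = 19/14·(-7/2)  ⇒  λ = 3
Then r = λ/(1−λ) = (3)/(-2) = -3/2. Check: with r = -3/2, N = (-6, -7) and [NJG]:[GMA] = 19/14 as required.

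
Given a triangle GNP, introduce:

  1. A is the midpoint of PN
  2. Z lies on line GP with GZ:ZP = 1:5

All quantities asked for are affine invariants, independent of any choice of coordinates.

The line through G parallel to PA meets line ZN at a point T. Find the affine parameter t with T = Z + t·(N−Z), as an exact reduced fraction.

Work in coordinates with G = (0, 0), N = (1, 0), P = (0, 1).
1. A is the midpoint of PN ⇒ A = (1/2, 1/2)
2. Z lies on line GP with GZ:ZP = 1:5 ⇒ Z = (0, 1/6)
through G parallel to PA: direction (1/2, -1/2); meets ZN at T = (-1/5, 1/5)
T = Z + t·(N−Z) with t = -1/5

t = -1/5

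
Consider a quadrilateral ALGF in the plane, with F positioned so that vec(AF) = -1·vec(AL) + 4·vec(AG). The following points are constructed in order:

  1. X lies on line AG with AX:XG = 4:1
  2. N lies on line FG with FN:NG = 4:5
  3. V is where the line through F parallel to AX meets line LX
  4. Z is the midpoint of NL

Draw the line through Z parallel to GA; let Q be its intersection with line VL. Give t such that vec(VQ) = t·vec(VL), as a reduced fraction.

t = 11/18

Work in coordinates with A = (0, 0), L = (1, 0), G = (0, 1), F = (-1, 4).
1. X lies on line AG with AX:XG = 4:1 ⇒ X = (0, 4/5)
2. N lies on line FG with FN:NG = 4:5 ⇒ N = (-5/9, 8/3)
3. V is where the line through F parallel to AX meets line LX ⇒ V = (-1, 8/5)
4. Z is the midpoint of NL ⇒ Z = (2/9, 4/3)
through Z parallel to GA: direction (0, -1); meets VL at Q = (2/9, 28/45)
Q = V + t·(L−V) with t = 11/18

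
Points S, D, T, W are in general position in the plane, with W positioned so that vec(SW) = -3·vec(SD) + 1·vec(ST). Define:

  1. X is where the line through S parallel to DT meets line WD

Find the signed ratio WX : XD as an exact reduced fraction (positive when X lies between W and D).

WX:XD = 2

Work in coordinates with S = (0, 0), D = (1, 0), T = (0, 1), W = (-3, 1).
1. X is where the line through S parallel to DT meets line WD ⇒ X = (-1/3, 1/3)
X = W + t·(D−W) with t = 2/3, so WX:XD = t:(1−t) = 2/3:1/3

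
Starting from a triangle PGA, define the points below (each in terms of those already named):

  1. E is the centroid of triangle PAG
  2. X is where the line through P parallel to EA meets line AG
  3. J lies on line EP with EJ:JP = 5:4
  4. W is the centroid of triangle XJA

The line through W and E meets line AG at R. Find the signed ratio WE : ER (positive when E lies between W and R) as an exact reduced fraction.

WE:ER = -8/27

Choose coordinates P = (0, 0), G = (1, 0), A = (0, 1).
1. E is the centroid of triangle PAG ⇒ E = (1/3, 1/3)
2. X is where the line through P parallel to EA meets line AG ⇒ X = (-1, 2)
3. J lies on line EP with EJ:JP = 5:4 ⇒ J = (4/27, 4/27)
4. W is the centroid of triangle XJA ⇒ W = (-23/81, 85/81)
line WE meets AG at R = (-7/4, 11/4)
E = W + t·(R−W) with t = -8/19, so WE:ER = -8/19:27/19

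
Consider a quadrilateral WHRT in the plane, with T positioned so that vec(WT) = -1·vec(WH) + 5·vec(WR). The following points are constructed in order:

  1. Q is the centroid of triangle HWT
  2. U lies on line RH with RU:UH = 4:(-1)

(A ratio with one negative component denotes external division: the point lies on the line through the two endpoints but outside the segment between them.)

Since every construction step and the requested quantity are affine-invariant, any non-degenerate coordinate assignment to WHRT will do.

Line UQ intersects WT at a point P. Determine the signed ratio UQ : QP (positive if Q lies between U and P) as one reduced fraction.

Choose coordinates W = (0, 0), H = (1, 0), R = (0, 1), T = (-1, 5).
1. Q is the centroid of triangle HWT ⇒ Q = (0, 5/3)
2. U lies on line RH with RU:UH = 4:(-1) ⇒ U = (4/3, -1/3)
line UQ meets WT at P = (-10/21, 50/21)
Q = U + t·(P−U) with t = 14/19, so UQ:QP = 14/19:5/19

UQ:QP = 14/5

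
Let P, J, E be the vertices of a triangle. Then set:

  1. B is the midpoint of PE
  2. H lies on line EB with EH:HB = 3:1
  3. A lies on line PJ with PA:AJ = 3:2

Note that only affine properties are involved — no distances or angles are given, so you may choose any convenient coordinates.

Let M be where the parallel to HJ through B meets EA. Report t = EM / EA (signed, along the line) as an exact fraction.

t = 4/5

Work in coordinates with P = (0, 0), J = (1, 0), E = (0, 1).
1. B is the midpoint of PE ⇒ B = (0, 1/2)
2. H lies on line EB with EH:HB = 3:1 ⇒ H = (0, 5/8)
3. A lies on line PJ with PA:AJ = 3:2 ⇒ A = (3/5, 0)
through B parallel to HJ: direction (1, -5/8); meets EA at M = (12/25, 1/5)
M = E + t·(A−E) with t = 4/5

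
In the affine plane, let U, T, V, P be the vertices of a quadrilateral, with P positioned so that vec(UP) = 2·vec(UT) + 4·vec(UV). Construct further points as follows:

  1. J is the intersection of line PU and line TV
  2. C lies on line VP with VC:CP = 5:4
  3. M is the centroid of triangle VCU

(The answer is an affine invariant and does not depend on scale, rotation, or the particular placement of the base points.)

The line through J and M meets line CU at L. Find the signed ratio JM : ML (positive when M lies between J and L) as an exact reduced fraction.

Work in coordinates with U = (0, 0), T = (1, 0), V = (0, 1), P = (2, 4).
1. J is the intersection of line PU and line TV ⇒ J = (1/3, 2/3)
2. C lies on line VP with VC:CP = 5:4 ⇒ C = (10/9, 8/3)
3. M is the centroid of triangle VCU ⇒ M = (10/27, 11/9)
line JM meets CU at L = (65/189, 52/63)
M = J + t·(L−J) with t = 7/2, so JM:ML = 7/2:-5/2

JM:ML = -7/5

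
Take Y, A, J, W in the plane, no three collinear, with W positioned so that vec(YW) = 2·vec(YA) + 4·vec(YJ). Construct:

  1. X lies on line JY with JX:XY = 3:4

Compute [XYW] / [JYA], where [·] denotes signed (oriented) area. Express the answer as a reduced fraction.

[XYW]:[JYA] = 8/7

Assign Y = (0, 0), A = (1, 0), J = (0, 1), W = (2, 4) — the answer is frame-independent, so this choice is without loss of generality.
1. X lies on line JY with JX:XY = 3:4 ⇒ X = (0, 4/7)
2·[XYW] = 8/7, 2·[JYA] = 1
[XYW]:[JYA] = 8/7:1 = 8/7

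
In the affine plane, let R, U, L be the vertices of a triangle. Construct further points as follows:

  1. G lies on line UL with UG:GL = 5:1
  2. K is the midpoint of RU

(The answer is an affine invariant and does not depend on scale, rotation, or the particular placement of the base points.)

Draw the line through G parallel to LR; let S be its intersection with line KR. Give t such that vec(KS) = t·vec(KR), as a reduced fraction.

Work in coordinates with R = (0, 0), U = (1, 0), L = (0, 1).
1. G lies on line UL with UG:GL = 5:1 ⇒ G = (1/6, 5/6)
2. K is the midpoint of RU ⇒ K = (1/2, 0)
through G parallel to LR: direction (0, -1); meets KR at S = (1/6, 0)
S = K + t·(R−K) with t = 2/3

t = 2/3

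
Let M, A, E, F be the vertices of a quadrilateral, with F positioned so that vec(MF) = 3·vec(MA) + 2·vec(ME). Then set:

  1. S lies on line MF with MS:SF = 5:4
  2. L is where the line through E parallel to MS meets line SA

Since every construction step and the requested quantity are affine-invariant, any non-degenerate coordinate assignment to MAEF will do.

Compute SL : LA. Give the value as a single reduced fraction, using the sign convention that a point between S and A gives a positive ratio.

Assign M = (0, 0), A = (1, 0), E = (0, 1), F = (3, 2) — the answer is frame-independent, so this choice is without loss of generality.
1. S lies on line MF with MS:SF = 5:4 ⇒ S = (5/3, 10/9)
2. L is where the line through E parallel to MS meets line SA ⇒ L = (8/3, 25/9)
L = S + t·(A−S) with t = -3/2, so SL:LA = t:(1−t) = -3/2:5/2

SL:LA = -3/5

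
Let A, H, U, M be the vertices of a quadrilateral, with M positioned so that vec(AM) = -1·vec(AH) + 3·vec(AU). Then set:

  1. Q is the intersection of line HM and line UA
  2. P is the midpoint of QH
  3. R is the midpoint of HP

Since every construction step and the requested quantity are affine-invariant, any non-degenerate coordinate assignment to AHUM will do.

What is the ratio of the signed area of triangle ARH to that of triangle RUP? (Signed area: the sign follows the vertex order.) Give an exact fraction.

Set A = (0, 0), H = (1, 0), U = (0, 1), M = (-1, 3); any affine frame gives the same invariant.
1. Q is the intersection of line HM and line UA ⇒ Q = (0, 3/2)
2. P is the midpoint of QH ⇒ P = (1/2, 3/4)
3. R is the midpoint of HP ⇒ R = (3/4, 3/8)
2·[ARH] = -3/8, 2·[RUP] = -1/8
[ARH]:[RUP] = -3/8:-1/8 = 3

[ARH]:[RUP] = 3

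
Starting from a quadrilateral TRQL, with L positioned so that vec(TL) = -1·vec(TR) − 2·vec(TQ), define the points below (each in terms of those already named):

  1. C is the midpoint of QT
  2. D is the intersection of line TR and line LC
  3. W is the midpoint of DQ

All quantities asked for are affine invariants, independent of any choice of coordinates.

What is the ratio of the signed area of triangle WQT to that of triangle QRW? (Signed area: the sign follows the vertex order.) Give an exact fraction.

Work in coordinates with T = (0, 0), R = (1, 0), Q = (0, 1), L = (-1, -2).
1. C is the midpoint of QT ⇒ C = (0, 1/2)
2. D is the intersection of line TR and line LC ⇒ D = (-1/5, 0)
3. W is the midpoint of DQ ⇒ W = (-1/10, 1/2)
2·[WQT] = -1/10, 2·[QRW] = -3/5
[WQT]:[QRW] = -1/10:-3/5 = 1/6

[WQT]:[QRW] = 1/6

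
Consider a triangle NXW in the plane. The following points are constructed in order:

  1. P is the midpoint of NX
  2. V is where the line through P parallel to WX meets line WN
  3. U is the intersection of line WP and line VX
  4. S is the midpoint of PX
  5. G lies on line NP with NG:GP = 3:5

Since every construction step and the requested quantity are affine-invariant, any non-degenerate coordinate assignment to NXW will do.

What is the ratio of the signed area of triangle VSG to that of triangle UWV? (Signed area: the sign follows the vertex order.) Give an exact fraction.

Choose coordinates N = (0, 0), X = (1, 0), W = (0, 1).
1. P is the midpoint of NX ⇒ P = (1/2, 0)
2. V is where the line through P parallel to WX meets line WN ⇒ V = (0, 1/2)
3. U is the intersection of line WP and line VX ⇒ U = (1/3, 1/3)
4. S is the midpoint of PX ⇒ S = (3/4, 0)
5. G lies on line NP with NG:GP = 3:5 ⇒ G = (3/16, 0)
2·[VSG] = -9/32, 2·[UWV] = 1/6
[VSG]:[UWV] = -9/32:1/6 = -27/16

[VSG]:[UWV] = -27/16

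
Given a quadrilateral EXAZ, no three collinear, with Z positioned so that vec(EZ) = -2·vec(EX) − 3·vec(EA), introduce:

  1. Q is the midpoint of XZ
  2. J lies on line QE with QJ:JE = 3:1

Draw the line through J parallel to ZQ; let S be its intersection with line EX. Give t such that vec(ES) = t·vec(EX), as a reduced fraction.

Work in coordinates with E = (0, 0), X = (1, 0), A = (0, 1), Z = (-2, -3).
1. Q is the midpoint of XZ ⇒ Q = (-1/2, -3/2)
2. J lies on line QE with QJ:JE = 3:1 ⇒ J = (-1/8, -3/8)
through J parallel to ZQ: direction (3/2, 3/2); meets EX at S = (1/4, 0)
S = E + t·(X−E) with t = 1/4

t = 1/4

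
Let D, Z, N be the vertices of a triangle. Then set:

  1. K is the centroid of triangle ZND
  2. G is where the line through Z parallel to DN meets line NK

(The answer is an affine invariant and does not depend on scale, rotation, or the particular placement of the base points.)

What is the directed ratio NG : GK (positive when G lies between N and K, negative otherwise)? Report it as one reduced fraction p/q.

NG:GK = -3/2

Set D = (0, 0), Z = (1, 0), N = (0, 1); any affine frame gives the same invariant.
1. K is the centroid of triangle ZND ⇒ K = (1/3, 1/3)
2. G is where the line through Z parallel to DN meets line NK ⇒ G = (1, -1)
G = N + t·(K−N) with t = 3, so NG:GK = t:(1−t) = 3:-2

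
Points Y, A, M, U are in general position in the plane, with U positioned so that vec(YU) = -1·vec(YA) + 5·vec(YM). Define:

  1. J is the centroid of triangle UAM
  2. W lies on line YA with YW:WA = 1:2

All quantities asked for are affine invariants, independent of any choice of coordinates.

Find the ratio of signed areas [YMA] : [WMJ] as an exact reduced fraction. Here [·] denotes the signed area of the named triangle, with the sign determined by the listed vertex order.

Choose coordinates Y = (0, 0), A = (1, 0), M = (0, 1), U = (-1, 5).
1. J is the centroid of triangle UAM ⇒ J = (0, 2)
2. W lies on line YA with YW:WA = 1:2 ⇒ W = (1/3, 0)
2·[YMA] = -1, 2·[WMJ] = -1/3
[YMA]:[WMJ] = -1:-1/3 = 3

[YMA]:[WMJ] = 3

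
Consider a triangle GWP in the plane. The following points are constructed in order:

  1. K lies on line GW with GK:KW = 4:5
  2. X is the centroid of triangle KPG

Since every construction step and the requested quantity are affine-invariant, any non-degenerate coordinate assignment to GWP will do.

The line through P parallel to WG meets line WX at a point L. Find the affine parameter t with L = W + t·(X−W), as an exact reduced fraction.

Work in coordinates with G = (0, 0), W = (1, 0), P = (0, 1).
1. K lies on line GW with GK:KW = 4:5 ⇒ K = (4/9, 0)
2. X is the centroid of triangle KPG ⇒ X = (4/27, 1/3)
through P parallel to WG: direction (-1, 0); meets WX at L = (-14/9, 1)
L = W + t·(X−W) with t = 3

t = 3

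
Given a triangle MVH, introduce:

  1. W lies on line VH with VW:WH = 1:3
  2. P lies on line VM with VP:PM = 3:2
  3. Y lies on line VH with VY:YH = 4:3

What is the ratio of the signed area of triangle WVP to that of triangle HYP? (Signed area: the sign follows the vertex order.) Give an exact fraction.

Set M = (0, 0), V = (1, 0), H = (0, 1); any affine frame gives the same invariant.
1. W lies on line VH with VW:WH = 1:3 ⇒ W = (3/4, 1/4)
2. P lies on line VM with VP:PM = 3:2 ⇒ P = (2/5, 0)
3. Y lies on line VH with VY:YH = 4:3 ⇒ Y = (3/7, 4/7)
2·[WVP] = -3/20, 2·[HYP] = -9/35
[WVP]:[HYP] = -3/20:-9/35 = 7/12

[WVP]:[HYP] = 7/12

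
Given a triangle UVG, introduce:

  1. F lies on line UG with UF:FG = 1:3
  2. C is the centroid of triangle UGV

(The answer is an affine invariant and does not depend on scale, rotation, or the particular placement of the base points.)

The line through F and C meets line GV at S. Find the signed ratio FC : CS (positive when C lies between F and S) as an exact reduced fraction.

Set U = (0, 0), V = (1, 0), G = (0, 1); any affine frame gives the same invariant.
1. F lies on line UG with UF:FG = 1:3 ⇒ F = (0, 1/4)
2. C is the centroid of triangle UGV ⇒ C = (1/3, 1/3)
line FC meets GV at S = (3/5, 2/5)
C = F + t·(S−F) with t = 5/9, so FC:CS = 5/9:4/9

FC:CS = 5/4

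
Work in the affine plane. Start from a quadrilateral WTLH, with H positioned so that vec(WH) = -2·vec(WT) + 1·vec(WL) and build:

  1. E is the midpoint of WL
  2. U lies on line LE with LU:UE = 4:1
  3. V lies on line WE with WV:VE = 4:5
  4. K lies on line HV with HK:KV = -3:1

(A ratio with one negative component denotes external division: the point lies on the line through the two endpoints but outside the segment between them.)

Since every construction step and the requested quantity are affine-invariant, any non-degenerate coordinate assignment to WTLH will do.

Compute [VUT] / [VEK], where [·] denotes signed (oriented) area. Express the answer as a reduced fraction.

Choose coordinates W = (0, 0), T = (1, 0), L = (0, 1), H = (-2, 1).
1. E is the midpoint of WL ⇒ E = (0, 1/2)
2. U lies on line LE with LU:UE = 4:1 ⇒ U = (0, 3/5)
3. V lies on line WE with WV:VE = 4:5 ⇒ V = (0, 2/9)
4. K lies on line HV with HK:KV = -3:1 ⇒ K = (1, -1/6)
2·[VUT] = -17/45, 2·[VEK] = -5/18
[VUT]:[VEK] = -17/45:-5/18 = 34/25

[VUT]:[VEK] = 34/25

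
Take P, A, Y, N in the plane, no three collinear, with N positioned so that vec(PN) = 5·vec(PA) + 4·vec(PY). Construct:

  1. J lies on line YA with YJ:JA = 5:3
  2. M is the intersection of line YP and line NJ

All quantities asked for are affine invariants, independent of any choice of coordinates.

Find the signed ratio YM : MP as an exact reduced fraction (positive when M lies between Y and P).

Assign P = (0, 0), A = (1, 0), Y = (0, 1), N = (5, 4) — the answer is frame-independent, so this choice is without loss of generality.
1. J lies on line YA with YJ:JA = 5:3 ⇒ J = (5/8, 3/8)
2. M is the intersection of line YP and line NJ ⇒ M = (0, -1/7)
M = Y + t·(P−Y) with t = 8/7, so YM:MP = t:(1−t) = 8/7:-1/7

YM:MP = -8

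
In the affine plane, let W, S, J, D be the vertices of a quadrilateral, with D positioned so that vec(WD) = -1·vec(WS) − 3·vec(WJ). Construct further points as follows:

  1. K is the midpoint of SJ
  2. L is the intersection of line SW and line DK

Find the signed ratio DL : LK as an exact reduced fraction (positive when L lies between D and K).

Set W = (0, 0), S = (1, 0), J = (0, 1), D = (-1, -3); any affine frame gives the same invariant.
1. K is the midpoint of SJ ⇒ K = (1/2, 1/2)
2. L is the intersection of line SW and line DK ⇒ L = (2/7, 0)
L = D + t·(K−D) with t = 6/7, so DL:LK = t:(1−t) = 6/7:1/7

DL:LK = 6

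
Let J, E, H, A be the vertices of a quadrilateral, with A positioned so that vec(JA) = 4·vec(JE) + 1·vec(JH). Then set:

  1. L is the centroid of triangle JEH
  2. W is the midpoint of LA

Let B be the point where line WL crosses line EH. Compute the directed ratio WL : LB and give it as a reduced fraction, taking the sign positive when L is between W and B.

WL:LB = -13/2

Work in coordinates with J = (0, 0), E = (1, 0), H = (0, 1), A = (4, 1).
1. L is the centroid of triangle JEH ⇒ L = (1/3, 1/3)
2. W is the midpoint of LA ⇒ W = (13/6, 2/3)
line WL meets EH at B = (8/13, 5/13)
L = W + t·(B−W) with t = 13/11, so WL:LB = 13/11:-2/11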